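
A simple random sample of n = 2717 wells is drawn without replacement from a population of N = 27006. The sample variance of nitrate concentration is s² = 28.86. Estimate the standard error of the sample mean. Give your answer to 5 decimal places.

Under SRS without replacement, Var(ȳ) = (1 − f)·s²/n with f = n/N = 2717/27006 = 0.10060727.
Var(ȳ) = (1 − 0.10060727)·28.86/2717 = 0.89939273·0.01062201 = 0.0095533582.
SE(ȳ) = √(0.0095533582) = 0.09774.

0.09774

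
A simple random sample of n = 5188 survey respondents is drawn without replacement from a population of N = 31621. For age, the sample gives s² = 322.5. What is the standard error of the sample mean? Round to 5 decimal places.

Under SRS without replacement, Var(ȳ) = (1 − f)·s²/n with f = n/N = 5188/31621 = 0.16406818.
Var(ȳ) = (1 − 0.16406818)·322.5/5188 = 0.83593182·0.062162683 = 0.051963765.
SE(ȳ) = √(0.051963765) = 0.22796.

0.22796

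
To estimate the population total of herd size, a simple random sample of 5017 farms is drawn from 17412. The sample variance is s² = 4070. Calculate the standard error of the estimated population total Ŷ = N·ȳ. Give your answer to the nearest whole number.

13232

Var(Ŷ) = N²·Var(ȳ) = N²·(1 − n/N)·s²/n.
f = 5017/17412 = 0.28813462; Var(ȳ) = 0.71186538·4070/5017 = 0.57749494.
Var(Ŷ) = 17412² · 0.57749494 = 1.7508361 × 10^8.
SE(Ŷ) = √(1.7508361 × 10^8) = 13232.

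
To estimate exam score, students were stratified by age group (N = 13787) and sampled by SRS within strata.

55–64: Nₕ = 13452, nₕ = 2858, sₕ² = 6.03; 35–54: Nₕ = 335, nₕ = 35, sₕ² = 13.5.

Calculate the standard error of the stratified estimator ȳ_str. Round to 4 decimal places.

Var(ȳ_str) = Σₕ Wₕ²(1 − fₕ)sₕ²/nₕ with Wₕ = Nₕ/N, N = 13787.
55–64: Wₕ = 0.97570175; term = 0.97570175²·(1 − 0.21245911)·6.03/2858 = 0.0015818393.
35–54: Wₕ = 0.02429825; term = 0.02429825²·(1 − 0.10447761)·13.5/35 = 2.0393522 × 10^-4.
Sum = 0.0017857745.
SE = √(0.0017857745) = 0.0423.

0.0423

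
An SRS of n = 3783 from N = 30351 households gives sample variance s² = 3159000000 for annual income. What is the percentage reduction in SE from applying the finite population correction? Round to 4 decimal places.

f = n/N = 3783/30351 = 0.12464169.
SE_no-fpc = √(s²/n) = 913.81155; SE_fpc = √((1−f)s²/n) = 854.96743.
Ratio = √(1−f) = 0.93560585. Reduction = 100·(1 − 0.93560585) = 6.4394%.

6.4394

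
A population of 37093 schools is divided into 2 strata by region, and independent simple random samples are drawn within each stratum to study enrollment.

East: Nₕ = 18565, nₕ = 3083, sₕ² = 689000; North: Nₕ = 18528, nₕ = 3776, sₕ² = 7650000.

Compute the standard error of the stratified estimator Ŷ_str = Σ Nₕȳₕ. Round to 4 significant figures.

786100

Var(Ŷ_str) = Σₕ Nₕ²(1 − fₕ)sₕ²/nₕ.
East: 18565²·(1 − 3083/18565)·689000/3083 = 6.4234406 × 10^10.
North: 18528²·(1 − 3776/18528)·7650000/3776 = 5.5374382 × 10^11.
Sum = 6.1797823 × 10^11.
SE = √(6.1797823 × 10^11) = 786100.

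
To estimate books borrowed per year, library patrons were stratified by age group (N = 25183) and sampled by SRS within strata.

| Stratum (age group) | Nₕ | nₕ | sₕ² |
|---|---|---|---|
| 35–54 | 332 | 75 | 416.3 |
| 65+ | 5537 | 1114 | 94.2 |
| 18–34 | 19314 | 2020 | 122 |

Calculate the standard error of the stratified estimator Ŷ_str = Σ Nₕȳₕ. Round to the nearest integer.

4766

Var(Ŷ_str) = Σₕ Nₕ²(1 − fₕ)sₕ²/nₕ.
35–54: 332²·(1 − 75/332)·416.3/75 = 473605.08.
65+: 5537²·(1 − 1114/5537)·94.2/1114 = 2.0708907 × 10^6.
18–34: 19314²·(1 − 2020/19314)·122/2020 = 2.0173263 × 10^7.
Sum = 2.2717759 × 10^7.
SE = √(2.2717759 × 10^7) = 4766.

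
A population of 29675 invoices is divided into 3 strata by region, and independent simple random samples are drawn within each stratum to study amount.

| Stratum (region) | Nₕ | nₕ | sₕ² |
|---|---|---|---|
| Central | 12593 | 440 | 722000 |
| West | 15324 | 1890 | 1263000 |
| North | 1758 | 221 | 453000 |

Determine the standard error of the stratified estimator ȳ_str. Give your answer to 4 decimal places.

21.1586

Var(ȳ_str) = Σₕ Wₕ²(1 − fₕ)sₕ²/nₕ with Wₕ = Nₕ/N, N = 29675.
Central: Wₕ = 0.42436394; term = 0.42436394²·(1 − 0.03494005)·722000/440 = 285.17783.
West: Wₕ = 0.51639427; term = 0.51639427²·(1 − 0.12333594)·1263000/1890 = 156.22034.
North: Wₕ = 0.05924179; term = 0.05924179²·(1 − 0.12571104)·453000/221 = 6.2895158.
Sum = 447.68769.
SE = √(447.68769) = 21.1586.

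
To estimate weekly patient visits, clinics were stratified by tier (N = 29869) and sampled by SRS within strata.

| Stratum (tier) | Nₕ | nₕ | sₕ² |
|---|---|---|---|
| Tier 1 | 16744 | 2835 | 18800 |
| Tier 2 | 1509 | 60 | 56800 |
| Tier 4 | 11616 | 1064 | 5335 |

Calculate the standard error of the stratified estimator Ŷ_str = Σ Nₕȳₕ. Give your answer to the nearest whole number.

65030

Var(Ŷ_str) = Σₕ Nₕ²(1 − fₕ)sₕ²/nₕ.
Tier 1: 16744²·(1 − 2835/16744)·18800/2835 = 1.5444004 × 10^9.
Tier 2: 1509²·(1 − 60/1509)·56800/60 = 2.0699255 × 10^9.
Tier 4: 11616²·(1 − 1064/11616)·5335/1064 = 6.1458815 × 10^8.
Sum = 4.2289141 × 10^9.
SE = √(4.2289141 × 10^9) = 65030.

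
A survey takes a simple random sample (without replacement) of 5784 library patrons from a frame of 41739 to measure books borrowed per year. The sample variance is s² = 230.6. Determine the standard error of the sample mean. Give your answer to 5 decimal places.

Under SRS without replacement, Var(ȳ) = (1 − f)·s²/n with f = n/N = 5784/41739 = 0.13857543.
Var(ȳ) = (1 − 0.13857543)·230.6/5784 = 0.86142457·0.039868603 = 0.034343794.
SE(ȳ) = √(0.034343794) = 0.18532.

0.18532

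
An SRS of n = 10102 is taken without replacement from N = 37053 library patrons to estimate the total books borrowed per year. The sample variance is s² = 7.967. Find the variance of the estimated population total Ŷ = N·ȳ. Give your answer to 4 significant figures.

Var(Ŷ) = N²·Var(ȳ) = N²·(1 − n/N)·s²/n.
f = 10102/37053 = 0.27263649; Var(ȳ) = 0.72736351·7.967/10102 = 5.7363938 × 10^-4.
Var(Ŷ) = 37053² · (5.7363938 × 10^-4) = 787563.74.

787600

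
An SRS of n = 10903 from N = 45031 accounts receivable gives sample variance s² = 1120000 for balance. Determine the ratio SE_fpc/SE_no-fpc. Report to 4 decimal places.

0.8706

f = n/N = 10903/45031 = 0.24212209.
SE_no-fpc = √(s²/n) = 10.135286; SE_fpc = √((1−f)s²/n) = 8.8233931.
Ratio = √(1−f) = 0.87056183.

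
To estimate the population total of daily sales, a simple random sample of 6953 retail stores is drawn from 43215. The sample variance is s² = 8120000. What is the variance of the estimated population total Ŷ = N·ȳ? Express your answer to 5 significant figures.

1.8301 × 10^12

Var(Ŷ) = N²·Var(ȳ) = N²·(1 − n/N)·s²/n.
f = 6953/43215 = 0.16089321; Var(ȳ) = 0.83910679·8120000/6953 = 979.9435.
Var(Ŷ) = 43215² · 979.9435 = 1.83008 × 10^12.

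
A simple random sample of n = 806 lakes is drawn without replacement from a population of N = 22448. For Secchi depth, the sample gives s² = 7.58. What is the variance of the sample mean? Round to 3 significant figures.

0.00907

Under SRS without replacement, Var(ȳ) = (1 − f)·s²/n with f = n/N = 806/22448 = 0.03590520.
Var(ȳ) = (1 − 0.03590520)·7.58/806 = 0.96409480·0.0094044665 = 0.0090667972.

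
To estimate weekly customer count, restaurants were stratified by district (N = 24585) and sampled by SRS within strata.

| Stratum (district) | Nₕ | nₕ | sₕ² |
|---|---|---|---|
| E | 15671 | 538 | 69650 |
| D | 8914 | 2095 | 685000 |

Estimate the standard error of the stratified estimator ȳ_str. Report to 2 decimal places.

9.15

Var(ȳ_str) = Σₕ Wₕ²(1 − fₕ)sₕ²/nₕ with Wₕ = Nₕ/N, N = 24585.
E: Wₕ = 0.63742119; term = 0.63742119²·(1 − 0.03433093)·69650/538 = 50.794906.
D: Wₕ = 0.36257881; term = 0.36257881²·(1 − 0.23502356)·685000/2095 = 32.882092.
Sum = 83.676998.
SE = √(83.676998) = 9.15.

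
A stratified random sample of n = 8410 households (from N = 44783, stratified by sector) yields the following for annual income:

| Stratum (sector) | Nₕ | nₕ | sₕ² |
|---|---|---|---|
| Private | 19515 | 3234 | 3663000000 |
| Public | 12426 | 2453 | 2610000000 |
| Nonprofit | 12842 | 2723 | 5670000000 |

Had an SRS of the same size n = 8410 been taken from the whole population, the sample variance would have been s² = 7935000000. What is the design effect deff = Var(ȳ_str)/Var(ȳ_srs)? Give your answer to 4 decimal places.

Var(ȳ_str) = Σ Wₕ²(1−fₕ)sₕ²/nₕ with Wₕ = Nₕ/44783:
  Private: (19515/44783)²·(1−3234/19515)·3663000000/3234 = 179440.37
  Public: (12426/44783)²·(1−2453/12426)·2610000000/2453 = 65746.67
  Nonprofit: (12842/44783)²·(1−2723/12842)·5670000000/2723 = 134920.93
  → Var(ȳ_str) = 380107.97.
Var(ȳ_srs) = (1 − 8410/44783)·7935000000/8410 = 766331.85.
deff = 380107.97 / 766331.85 = 0.4960.

0.4960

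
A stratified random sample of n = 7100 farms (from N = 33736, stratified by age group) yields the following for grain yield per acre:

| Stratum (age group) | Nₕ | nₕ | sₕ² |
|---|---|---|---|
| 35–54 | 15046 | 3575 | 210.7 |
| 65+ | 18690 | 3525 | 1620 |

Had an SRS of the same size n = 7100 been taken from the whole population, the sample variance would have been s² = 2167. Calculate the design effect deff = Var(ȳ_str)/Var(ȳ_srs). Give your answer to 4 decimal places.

Var(ȳ_str) = Σ Wₕ²(1−fₕ)sₕ²/nₕ with Wₕ = Nₕ/33736:
  35–54: (15046/33736)²·(1−3575/15046)·210.7/3575 = 0.0089376563
  65+: (18690/33736)²·(1−3525/18690)·1620/3525 = 0.11445122
  → Var(ȳ_str) = 0.12338888.
Var(ȳ_srs) = (1 − 7100/33736)·2167/7100 = 0.24097721.
deff = 0.12338888 / 0.24097721 = 0.5120.

0.5120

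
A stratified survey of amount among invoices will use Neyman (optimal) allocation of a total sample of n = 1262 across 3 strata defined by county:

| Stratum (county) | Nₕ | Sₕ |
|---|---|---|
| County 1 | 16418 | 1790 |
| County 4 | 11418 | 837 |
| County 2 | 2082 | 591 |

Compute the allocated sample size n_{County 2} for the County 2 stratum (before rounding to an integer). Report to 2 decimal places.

38.65

Neyman allocation: nₕ = n·NₕSₕ / Σⱼ NⱼSⱼ.
Σ NⱼSⱼ = 16418·1790 + 11418·837 + 2082·591 = 4.0175548 × 10^7.
n_{County 2} = 1262·2082·591 / (4.0175548 × 10^7) = 38.65.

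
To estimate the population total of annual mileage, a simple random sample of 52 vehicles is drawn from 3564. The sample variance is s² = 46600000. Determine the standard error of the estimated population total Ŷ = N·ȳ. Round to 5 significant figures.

Var(Ŷ) = N²·Var(ȳ) = N²·(1 − n/N)·s²/n.
f = 52/3564 = 0.01459035; Var(ȳ) = 0.98540965·46600000/52 = 883078.65.
Var(Ŷ) = 3564² · 883078.65 = 1.121695 × 10^13.
SE(Ŷ) = √(1.121695 × 10^13) = 3.3492 × 10^6.

3.3492 × 10^6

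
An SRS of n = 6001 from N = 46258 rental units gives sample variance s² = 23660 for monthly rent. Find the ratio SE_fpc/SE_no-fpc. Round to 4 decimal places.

f = n/N = 6001/46258 = 0.12972891.
SE_no-fpc = √(s²/n) = 1.9856173; SE_fpc = √((1−f)s²/n) = 1.8523491.
Ratio = √(1−f) = 0.93288321.

0.9329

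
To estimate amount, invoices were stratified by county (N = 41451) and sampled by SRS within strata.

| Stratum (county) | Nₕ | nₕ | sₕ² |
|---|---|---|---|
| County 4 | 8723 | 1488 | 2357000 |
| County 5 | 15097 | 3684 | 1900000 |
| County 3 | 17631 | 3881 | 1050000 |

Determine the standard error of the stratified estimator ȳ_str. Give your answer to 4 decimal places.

Var(ȳ_str) = Σₕ Wₕ²(1 − fₕ)sₕ²/nₕ with Wₕ = Nₕ/N, N = 41451.
County 4: Wₕ = 0.21044124; term = 0.21044124²·(1 − 0.17058351)·2357000/1488 = 58.18232.
County 5: Wₕ = 0.36421317; term = 0.36421317²·(1 − 0.24402199)·1900000/3684 = 51.719513.
County 3: Wₕ = 0.42534559; term = 0.42534559²·(1 − 0.22012365)·1050000/3881 = 38.172911.
Sum = 148.07474.
SE = √(148.07474) = 12.1686.

12.1686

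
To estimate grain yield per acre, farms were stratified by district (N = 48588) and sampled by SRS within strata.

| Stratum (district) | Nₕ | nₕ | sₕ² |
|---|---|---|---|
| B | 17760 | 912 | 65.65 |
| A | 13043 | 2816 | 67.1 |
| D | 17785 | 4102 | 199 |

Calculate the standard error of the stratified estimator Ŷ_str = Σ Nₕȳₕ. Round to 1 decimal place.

Var(Ŷ_str) = Σₕ Nₕ²(1 − fₕ)sₕ²/nₕ.
B: 17760²·(1 − 912/17760)·65.65/912 = 2.1539281 × 10^7.
A: 13043²·(1 − 2816/13043)·67.1/2816 = 3.1784517 × 10^6.
D: 17785²·(1 − 4102/17785)·199/4102 = 1.1805724 × 10^7.
Sum = 3.6523457 × 10^7.
SE = √(3.6523457 × 10^7) = 6043.5.

6043.5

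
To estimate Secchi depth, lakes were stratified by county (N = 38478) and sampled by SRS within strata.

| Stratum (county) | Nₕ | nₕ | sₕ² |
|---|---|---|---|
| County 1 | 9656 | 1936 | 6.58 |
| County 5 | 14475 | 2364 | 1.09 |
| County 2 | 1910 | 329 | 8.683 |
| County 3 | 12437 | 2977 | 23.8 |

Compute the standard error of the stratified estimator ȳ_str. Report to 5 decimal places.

Var(ȳ_str) = Σₕ Wₕ²(1 − fₕ)sₕ²/nₕ with Wₕ = Nₕ/N, N = 38478.
County 1: Wₕ = 0.25094859; term = 0.25094859²·(1 − 0.20049710)·6.58/1936 = 1.7112368 × 10^-4.
County 5: Wₕ = 0.37618899; term = 0.37618899²·(1 − 0.16331606)·1.09/2364 = 5.4594969 × 10^-5.
County 2: Wₕ = 0.04963875; term = 0.04963875²·(1 − 0.17225131)·8.683/329 = 5.3828733 × 10^-5.
County 3: Wₕ = 0.32322366; term = 0.32322366²·(1 − 0.23936641)·23.8/2977 = 6.3530155 × 10^-4.
Sum = 9.1484893 × 10^-4.
SE = √(9.1484893 × 10^-4) = 0.03025.

0.03025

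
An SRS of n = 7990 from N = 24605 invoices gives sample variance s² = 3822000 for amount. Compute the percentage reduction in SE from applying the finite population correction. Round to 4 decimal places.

f = n/N = 7990/24605 = 0.32473075.
SE_no-fpc = √(s²/n) = 21.871167; SE_fpc = √((1−f)s²/n) = 17.972581.
Ratio = √(1−f) = 0.82174768. Reduction = 100·(1 − 0.82174768) = 17.8252%.

17.8252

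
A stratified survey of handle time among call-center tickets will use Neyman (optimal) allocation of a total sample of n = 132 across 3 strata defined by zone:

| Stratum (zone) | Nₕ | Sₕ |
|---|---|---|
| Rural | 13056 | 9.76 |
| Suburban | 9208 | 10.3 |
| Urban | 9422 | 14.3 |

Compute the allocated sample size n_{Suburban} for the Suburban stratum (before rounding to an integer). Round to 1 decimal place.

Neyman allocation: nₕ = n·NₕSₕ / Σⱼ NⱼSⱼ.
Σ NⱼSⱼ = 13056·9.76 + 9208·10.3 + 9422·14.3 = 357003.56.
n_{Suburban} = 132·9208·10.3 / 357003.56 = 35.1.

35.1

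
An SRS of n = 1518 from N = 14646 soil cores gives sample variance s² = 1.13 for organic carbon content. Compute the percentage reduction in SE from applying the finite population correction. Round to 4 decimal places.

5.3240

f = n/N = 1518/14646 = 0.10364605.
SE_no-fpc = √(s²/n) = 0.027283704; SE_fpc = √((1−f)s²/n) = 0.025831112.
Ratio = √(1−f) = 0.94675971. Reduction = 100·(1 − 0.94675971) = 5.3240%.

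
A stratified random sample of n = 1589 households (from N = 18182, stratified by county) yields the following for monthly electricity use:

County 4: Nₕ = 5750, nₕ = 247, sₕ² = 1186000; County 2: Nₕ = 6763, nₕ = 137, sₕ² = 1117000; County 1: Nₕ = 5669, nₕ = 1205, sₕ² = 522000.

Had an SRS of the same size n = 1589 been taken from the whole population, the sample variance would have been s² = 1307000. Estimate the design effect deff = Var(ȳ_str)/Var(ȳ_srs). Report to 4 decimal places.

Var(ȳ_str) = Σ Wₕ²(1−fₕ)sₕ²/nₕ with Wₕ = Nₕ/18182:
  County 4: (5750/18182)²·(1−247/5750)·1186000/247 = 459.59129
  County 2: (6763/18182)²·(1−137/6763)·1117000/137 = 1105.1981
  County 1: (5669/18182)²·(1−1205/5669)·522000/1205 = 33.161242
  → Var(ȳ_str) = 1597.9506.
Var(ȳ_srs) = (1 − 1589/18182)·1307000/1589 = 750.64561.
deff = 1597.9506 / 750.64561 = 2.1288.

2.1288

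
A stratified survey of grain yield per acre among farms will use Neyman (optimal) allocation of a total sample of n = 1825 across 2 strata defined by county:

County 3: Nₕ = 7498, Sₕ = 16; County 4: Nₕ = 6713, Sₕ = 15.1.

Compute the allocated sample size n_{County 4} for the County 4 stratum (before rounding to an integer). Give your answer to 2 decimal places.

835.81

Neyman allocation: nₕ = n·NₕSₕ / Σⱼ NⱼSⱼ.
Σ NⱼSⱼ = 7498·16 + 6713·15.1 = 221334.3.
n_{County 4} = 1825·6713·15.1 / 221334.3 = 835.81.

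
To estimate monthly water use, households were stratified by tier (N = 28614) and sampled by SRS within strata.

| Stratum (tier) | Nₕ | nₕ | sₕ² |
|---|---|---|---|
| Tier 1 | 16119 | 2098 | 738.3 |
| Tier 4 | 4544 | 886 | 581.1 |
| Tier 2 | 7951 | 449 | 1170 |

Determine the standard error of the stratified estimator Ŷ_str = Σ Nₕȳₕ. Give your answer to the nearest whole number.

Var(Ŷ_str) = Σₕ Nₕ²(1 − fₕ)sₕ²/nₕ.
Tier 1: 16119²·(1 − 2098/16119)·738.3/2098 = 7.953247 × 10^7.
Tier 4: 4544²·(1 − 886/4544)·581.1/886 = 1.0901824 × 10^7.
Tier 2: 7951²·(1 − 449/7951)·1170/449 = 1.5543125 × 10^8.
Sum = 2.4586554 × 10^8.
SE = √(2.4586554 × 10^8) = 15680.

15680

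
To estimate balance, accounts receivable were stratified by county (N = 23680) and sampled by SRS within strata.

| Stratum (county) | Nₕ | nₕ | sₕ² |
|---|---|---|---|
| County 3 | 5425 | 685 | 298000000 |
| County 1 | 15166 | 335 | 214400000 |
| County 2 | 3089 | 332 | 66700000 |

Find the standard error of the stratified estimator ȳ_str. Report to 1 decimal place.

528.9

Var(ȳ_str) = Σₕ Wₕ²(1 − fₕ)sₕ²/nₕ with Wₕ = Nₕ/N, N = 23680.
County 3: Wₕ = 0.22909628; term = 0.22909628²·(1 − 0.12626728)·298000000/685 = 19949.884.
County 1: Wₕ = 0.64045608; term = 0.64045608²·(1 − 0.02208888)·214400000/335 = 256719.03.
County 2: Wₕ = 0.13044764; term = 0.13044764²·(1 − 0.10747815)·66700000/332 = 3051.2587.
Sum = 279720.17.
SE = √(279720.17) = 528.9.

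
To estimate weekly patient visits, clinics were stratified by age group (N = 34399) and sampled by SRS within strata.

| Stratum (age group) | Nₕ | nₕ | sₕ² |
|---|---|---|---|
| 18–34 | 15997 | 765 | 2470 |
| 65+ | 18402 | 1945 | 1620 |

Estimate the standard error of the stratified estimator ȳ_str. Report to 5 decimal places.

Var(ȳ_str) = Σₕ Wₕ²(1 − fₕ)sₕ²/nₕ with Wₕ = Nₕ/N, N = 34399.
18–34: Wₕ = 0.46504259; term = 0.46504259²·(1 − 0.04782147)·2470/765 = 0.66487401.
65+: Wₕ = 0.53495741; term = 0.53495741²·(1 − 0.10569503)·1620/1945 = 0.21316675.
Sum = 0.87804076.
SE = √(0.87804076) = 0.93704.

0.93704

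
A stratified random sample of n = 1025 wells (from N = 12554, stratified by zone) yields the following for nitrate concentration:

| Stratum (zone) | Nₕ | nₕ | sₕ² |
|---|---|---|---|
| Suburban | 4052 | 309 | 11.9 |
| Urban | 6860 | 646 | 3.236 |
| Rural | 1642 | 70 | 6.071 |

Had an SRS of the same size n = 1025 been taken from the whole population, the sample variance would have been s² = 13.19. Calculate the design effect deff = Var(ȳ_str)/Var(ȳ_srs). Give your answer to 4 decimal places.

Var(ȳ_str) = Σ Wₕ²(1−fₕ)sₕ²/nₕ with Wₕ = Nₕ/12554:
  Suburban: (4052/12554)²·(1−309/4052)·11.9/309 = 0.003706069
  Urban: (6860/12554)²·(1−646/6860)·3.236/646 = 0.0013548996
  Rural: (1642/12554)²·(1−70/1642)·6.071/70 = 0.0014204424
  → Var(ȳ_str) = 0.006481411.
Var(ȳ_srs) = (1 − 1025/12554)·13.19/1025 = 0.011817632.
deff = 0.006481411 / 0.011817632 = 0.5485.

0.5485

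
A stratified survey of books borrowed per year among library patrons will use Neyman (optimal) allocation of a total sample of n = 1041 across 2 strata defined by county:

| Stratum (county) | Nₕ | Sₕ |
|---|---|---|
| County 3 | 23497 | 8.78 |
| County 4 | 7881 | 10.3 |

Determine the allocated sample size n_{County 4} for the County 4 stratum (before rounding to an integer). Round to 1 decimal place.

Neyman allocation: nₕ = n·NₕSₕ / Σⱼ NⱼSⱼ.
Σ NⱼSⱼ = 23497·8.78 + 7881·10.3 = 287477.96.
n_{County 4} = 1041·7881·10.3 / 287477.96 = 293.9.

293.9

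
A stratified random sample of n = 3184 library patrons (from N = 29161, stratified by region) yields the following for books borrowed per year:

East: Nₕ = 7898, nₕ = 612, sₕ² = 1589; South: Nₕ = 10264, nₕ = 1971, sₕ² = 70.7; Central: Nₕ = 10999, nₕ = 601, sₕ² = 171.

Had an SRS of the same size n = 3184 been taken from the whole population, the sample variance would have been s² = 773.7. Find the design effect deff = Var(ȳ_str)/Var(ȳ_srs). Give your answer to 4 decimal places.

1.0051

Var(ȳ_str) = Σ Wₕ²(1−fₕ)sₕ²/nₕ with Wₕ = Nₕ/29161:
  East: (7898/29161)²·(1−612/7898)·1589/612 = 0.17570088
  South: (10264/29161)²·(1−1971/10264)·70.7/1971 = 0.0035905111
  Central: (10999/29161)²·(1−601/10999)·171/601 = 0.038266596
  → Var(ȳ_str) = 0.21755799.
Var(ȳ_srs) = (1 − 3184/29161)·773.7/3184 = 0.21646422.
deff = 0.21755799 / 0.21646422 = 1.0051.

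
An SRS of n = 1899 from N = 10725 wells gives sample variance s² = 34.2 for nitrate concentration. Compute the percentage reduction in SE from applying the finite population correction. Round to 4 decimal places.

9.2841

f = n/N = 1899/10725 = 0.17706294.
SE_no-fpc = √(s²/n) = 0.1341994; SE_fpc = √((1−f)s²/n) = 0.12174016.
Ratio = √(1−f) = 0.90715879. Reduction = 100·(1 − 0.90715879) = 9.2841%.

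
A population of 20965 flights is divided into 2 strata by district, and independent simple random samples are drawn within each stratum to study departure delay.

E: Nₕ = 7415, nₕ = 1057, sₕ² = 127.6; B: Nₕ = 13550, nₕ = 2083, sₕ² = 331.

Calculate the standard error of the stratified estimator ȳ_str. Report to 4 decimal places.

0.2629

Var(ȳ_str) = Σₕ Wₕ²(1 − fₕ)sₕ²/nₕ with Wₕ = Nₕ/N, N = 20965.
E: Wₕ = 0.35368471; term = 0.35368471²·(1 − 0.14254889)·127.6/1057 = 0.012948445.
B: Wₕ = 0.64631529; term = 0.64631529²·(1 − 0.15372694)·331/2083 = 0.056174355.
Sum = 0.0691228.
SE = √(0.0691228) = 0.2629.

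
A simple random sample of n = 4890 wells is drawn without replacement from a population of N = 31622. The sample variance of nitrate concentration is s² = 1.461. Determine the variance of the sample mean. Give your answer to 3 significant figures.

2.53 × 10^-4

Under SRS without replacement, Var(ȳ) = (1 − f)·s²/n with f = n/N = 4890/31622 = 0.15463918.
Var(ȳ) = (1 − 0.15463918)·1.461/4890 = 0.84536082·2.9877301 × 10^-4 = 2.5257099 × 10^-4.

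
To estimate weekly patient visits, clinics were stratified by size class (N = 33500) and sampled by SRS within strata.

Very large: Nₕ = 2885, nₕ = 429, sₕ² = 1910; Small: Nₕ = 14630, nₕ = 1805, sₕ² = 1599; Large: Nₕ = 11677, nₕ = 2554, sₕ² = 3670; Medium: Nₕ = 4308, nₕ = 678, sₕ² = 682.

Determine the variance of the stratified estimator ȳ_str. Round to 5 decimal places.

Var(ȳ_str) = Σₕ Wₕ²(1 − fₕ)sₕ²/nₕ with Wₕ = Nₕ/N, N = 33500.
Very large: Wₕ = 0.08611940; term = 0.08611940²·(1 − 0.14870017)·1910/429 = 0.028109987.
Small: Wₕ = 0.43671642; term = 0.43671642²·(1 − 0.12337662)·1599/1805 = 0.14810965.
Large: Wₕ = 0.34856716; term = 0.34856716²·(1 − 0.21872056)·3670/2554 = 0.13640319.
Medium: Wₕ = 0.12859701; term = 0.12859701²·(1 − 0.15738162)·682/678 = 0.014016752.
Sum = 0.32663958.

0.32664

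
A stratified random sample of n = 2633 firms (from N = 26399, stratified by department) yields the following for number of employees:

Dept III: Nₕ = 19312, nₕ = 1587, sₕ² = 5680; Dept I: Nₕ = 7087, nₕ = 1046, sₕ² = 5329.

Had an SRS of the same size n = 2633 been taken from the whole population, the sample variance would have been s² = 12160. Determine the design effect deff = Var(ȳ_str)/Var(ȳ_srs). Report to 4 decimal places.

0.4981

Var(ȳ_str) = Σ Wₕ²(1−fₕ)sₕ²/nₕ with Wₕ = Nₕ/26399:
  Dept III: (19312/26399)²·(1−1587/19312)·5680/1587 = 1.7579639
  Dept I: (7087/26399)²·(1−1046/7087)·5329/1046 = 0.31297551
  → Var(ȳ_str) = 2.0709394.
Var(ȳ_srs) = (1 − 2633/26399)·12160/2633 = 4.1576826.
deff = 2.0709394 / 4.1576826 = 0.4981.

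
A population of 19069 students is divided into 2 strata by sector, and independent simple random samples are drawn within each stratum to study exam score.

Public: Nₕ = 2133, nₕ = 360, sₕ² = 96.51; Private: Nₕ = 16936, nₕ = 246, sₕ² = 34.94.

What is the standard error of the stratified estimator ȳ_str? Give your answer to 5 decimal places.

0.33645

Var(ȳ_str) = Σₕ Wₕ²(1 − fₕ)sₕ²/nₕ with Wₕ = Nₕ/N, N = 19069.
Public: Wₕ = 0.11185694; term = 0.11185694²·(1 − 0.16877637)·96.51/360 = 0.0027881335.
Private: Wₕ = 0.88814306; term = 0.88814306²·(1 − 0.01452527)·34.94/246 = 0.11040764.
Sum = 0.11319577.
SE = √(0.11319577) = 0.33645.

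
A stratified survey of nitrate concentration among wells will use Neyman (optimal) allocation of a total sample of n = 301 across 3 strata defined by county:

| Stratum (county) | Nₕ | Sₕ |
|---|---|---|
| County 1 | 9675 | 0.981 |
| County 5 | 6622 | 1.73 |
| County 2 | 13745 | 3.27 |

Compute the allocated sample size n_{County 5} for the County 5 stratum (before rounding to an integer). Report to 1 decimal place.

Neyman allocation: nₕ = n·NₕSₕ / Σⱼ NⱼSⱼ.
Σ NⱼSⱼ = 9675·0.981 + 6622·1.73 + 13745·3.27 = 65893.385.
n_{County 5} = 301·6622·1.73 / 65893.385 = 52.3.

52.3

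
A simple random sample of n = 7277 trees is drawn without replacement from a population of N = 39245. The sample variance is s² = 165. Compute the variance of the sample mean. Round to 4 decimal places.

Under SRS without replacement, Var(ȳ) = (1 − f)·s²/n with f = n/N = 7277/39245 = 0.18542489.
Var(ȳ) = (1 − 0.18542489)·165/7277 = 0.81457511·0.022674179 = 0.018469822.

0.0185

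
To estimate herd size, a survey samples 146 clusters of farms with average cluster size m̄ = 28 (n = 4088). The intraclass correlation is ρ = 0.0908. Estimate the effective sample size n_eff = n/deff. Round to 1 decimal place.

deff = 1 + (28 − 1)·0.0908 = 1 + 2.4516 = 3.4516.
n_eff = 4088 / 3.4516 = 1184.4.

1184.4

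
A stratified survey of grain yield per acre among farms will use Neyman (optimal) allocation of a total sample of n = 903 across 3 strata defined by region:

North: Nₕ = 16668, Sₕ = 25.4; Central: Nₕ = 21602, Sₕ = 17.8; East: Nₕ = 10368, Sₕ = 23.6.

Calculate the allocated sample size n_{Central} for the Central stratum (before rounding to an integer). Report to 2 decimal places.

Neyman allocation: nₕ = n·NₕSₕ / Σⱼ NⱼSⱼ.
Σ NⱼSⱼ = 16668·25.4 + 21602·17.8 + 10368·23.6 = 1.0525676 × 10^6.
n_{Central} = 903·21602·17.8 / (1.0525676 × 10^6) = 329.88.

329.88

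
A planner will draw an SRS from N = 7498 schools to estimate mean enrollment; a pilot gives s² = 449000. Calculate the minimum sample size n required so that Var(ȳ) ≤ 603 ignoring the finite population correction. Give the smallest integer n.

745

Without fpc, n₀ = s²/D = 449000/603 = 744.6103.
Rounding up, n = 745.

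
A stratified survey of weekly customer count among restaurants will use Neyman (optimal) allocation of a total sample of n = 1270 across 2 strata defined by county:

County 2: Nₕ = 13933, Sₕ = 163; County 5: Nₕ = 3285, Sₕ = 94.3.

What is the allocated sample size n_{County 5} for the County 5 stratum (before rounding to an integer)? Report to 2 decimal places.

152.44

Neyman allocation: nₕ = n·NₕSₕ / Σⱼ NⱼSⱼ.
Σ NⱼSⱼ = 13933·163 + 3285·94.3 = 2.5808545 × 10^6.
n_{County 5} = 1270·3285·94.3 / (2.5808545 × 10^6) = 152.44.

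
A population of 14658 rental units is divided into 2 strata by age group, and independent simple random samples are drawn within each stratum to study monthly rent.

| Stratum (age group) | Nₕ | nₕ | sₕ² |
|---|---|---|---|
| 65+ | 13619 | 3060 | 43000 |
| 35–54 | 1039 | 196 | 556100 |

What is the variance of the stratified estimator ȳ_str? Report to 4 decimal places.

20.9713

Var(ȳ_str) = Σₕ Wₕ²(1 − fₕ)sₕ²/nₕ with Wₕ = Nₕ/N, N = 14658.
65+: Wₕ = 0.92911721; term = 0.92911721²·(1 − 0.22468610)·43000/3060 = 9.4051474.
35–54: Wₕ = 0.07088279; term = 0.07088279²·(1 − 0.18864293)·556100/196 = 11.566195.
Sum = 20.971342.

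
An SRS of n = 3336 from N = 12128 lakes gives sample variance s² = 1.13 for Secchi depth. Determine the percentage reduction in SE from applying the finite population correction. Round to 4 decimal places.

f = n/N = 3336/12128 = 0.27506596.
SE_no-fpc = √(s²/n) = 0.018404592; SE_fpc = √((1−f)s²/n) = 0.015670233.
Ratio = √(1−f) = 0.85143058. Reduction = 100·(1 − 0.85143058) = 14.8569%.

14.8569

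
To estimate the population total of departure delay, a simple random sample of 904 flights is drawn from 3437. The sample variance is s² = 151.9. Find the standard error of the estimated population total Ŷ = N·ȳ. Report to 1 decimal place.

Var(Ŷ) = N²·Var(ȳ) = N²·(1 − n/N)·s²/n.
f = 904/3437 = 0.26302008; Var(ȳ) = 0.73697992·151.9/904 = 0.12383545.
Var(Ŷ) = 3437² · 0.12383545 = 1.4628643 × 10^6.
SE(Ŷ) = √(1.4628643 × 10^6) = 1209.5.

1209.5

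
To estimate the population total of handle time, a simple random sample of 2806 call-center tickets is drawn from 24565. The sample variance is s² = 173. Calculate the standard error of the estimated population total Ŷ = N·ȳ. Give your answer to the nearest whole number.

5741

Var(Ŷ) = N²·Var(ȳ) = N²·(1 − n/N)·s²/n.
f = 2806/24565 = 0.11422756; Var(ȳ) = 0.88577244·173/2806 = 0.054611059.
Var(Ŷ) = 24565² · 0.054611059 = 3.2954455 × 10^7.
SE(Ŷ) = √(3.2954455 × 10^7) = 5741.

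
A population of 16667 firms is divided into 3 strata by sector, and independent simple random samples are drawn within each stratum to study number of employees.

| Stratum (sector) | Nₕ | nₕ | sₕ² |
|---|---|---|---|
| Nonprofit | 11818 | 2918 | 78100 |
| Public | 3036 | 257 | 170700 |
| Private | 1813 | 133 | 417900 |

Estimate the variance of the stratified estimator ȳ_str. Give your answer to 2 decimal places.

64.76

Var(ȳ_str) = Σₕ Wₕ²(1 − fₕ)sₕ²/nₕ with Wₕ = Nₕ/N, N = 16667.
Nonprofit: Wₕ = 0.70906582; term = 0.70906582²·(1 − 0.24691149)·78100/2918 = 10.134093.
Public: Wₕ = 0.18215636; term = 0.18215636²·(1 − 0.08465086)·170700/257 = 20.173249.
Private: Wₕ = 0.10877782; term = 0.10877782²·(1 − 0.07335907)·417900/133 = 34.451882.
Sum = 64.759224.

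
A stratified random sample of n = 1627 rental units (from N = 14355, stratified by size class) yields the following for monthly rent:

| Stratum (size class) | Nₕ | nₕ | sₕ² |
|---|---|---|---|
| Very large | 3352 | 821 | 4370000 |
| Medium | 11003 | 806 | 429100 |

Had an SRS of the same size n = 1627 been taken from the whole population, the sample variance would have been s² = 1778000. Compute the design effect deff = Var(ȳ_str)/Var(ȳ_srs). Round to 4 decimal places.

0.5253

Var(ȳ_str) = Σ Wₕ²(1−fₕ)sₕ²/nₕ with Wₕ = Nₕ/14355:
  Very large: (3352/14355)²·(1−821/3352)·4370000/821 = 219.14322
  Medium: (11003/14355)²·(1−806/11003)·429100/806 = 289.86823
  → Var(ȳ_str) = 509.01145.
Var(ȳ_srs) = (1 − 1627/14355)·1778000/1627 = 968.94957.
deff = 509.01145 / 968.94957 = 0.5253.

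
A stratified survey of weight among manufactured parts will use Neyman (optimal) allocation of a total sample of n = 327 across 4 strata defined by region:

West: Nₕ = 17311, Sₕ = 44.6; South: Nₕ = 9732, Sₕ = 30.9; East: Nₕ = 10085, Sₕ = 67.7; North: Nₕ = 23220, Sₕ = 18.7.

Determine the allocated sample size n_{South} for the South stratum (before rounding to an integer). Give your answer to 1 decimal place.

44.9

Neyman allocation: nₕ = n·NₕSₕ / Σⱼ NⱼSⱼ.
Σ NⱼSⱼ = 17311·44.6 + 9732·30.9 + 10085·67.7 + 23220·18.7 = 2.1897579 × 10^6.
n_{South} = 327·9732·30.9 / (2.1897579 × 10^6) = 44.9.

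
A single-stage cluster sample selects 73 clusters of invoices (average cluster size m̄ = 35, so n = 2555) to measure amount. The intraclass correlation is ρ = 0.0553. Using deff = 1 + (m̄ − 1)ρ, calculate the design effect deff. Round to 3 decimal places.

2.880

deff = 1 + (35 − 1)·0.0553 = 1 + 1.8802 = 2.8802.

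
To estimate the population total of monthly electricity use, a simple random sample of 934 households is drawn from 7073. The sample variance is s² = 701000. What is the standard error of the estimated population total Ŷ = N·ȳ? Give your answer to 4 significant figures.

180500

Var(Ŷ) = N²·Var(ȳ) = N²·(1 − n/N)·s²/n.
f = 934/7073 = 0.13205146; Var(ȳ) = 0.86794854·701000/934 = 651.42604.
Var(Ŷ) = 7073² · 651.42604 = 3.2589105 × 10^10.
SE(Ŷ) = √(3.2589105 × 10^10) = 180500.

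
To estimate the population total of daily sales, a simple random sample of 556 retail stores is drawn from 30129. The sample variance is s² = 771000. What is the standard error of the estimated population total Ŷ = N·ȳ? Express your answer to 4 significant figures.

1.112 × 10^6

Var(Ŷ) = N²·Var(ȳ) = N²·(1 − n/N)·s²/n.
f = 556/30129 = 0.01845398; Var(ȳ) = 0.98154602·771000/556 = 1361.1007.
Var(Ŷ) = 30129² · 1361.1007 = 1.2355482 × 10^12.
SE(Ŷ) = √(1.2355482 × 10^12) = 1.112 × 10^6.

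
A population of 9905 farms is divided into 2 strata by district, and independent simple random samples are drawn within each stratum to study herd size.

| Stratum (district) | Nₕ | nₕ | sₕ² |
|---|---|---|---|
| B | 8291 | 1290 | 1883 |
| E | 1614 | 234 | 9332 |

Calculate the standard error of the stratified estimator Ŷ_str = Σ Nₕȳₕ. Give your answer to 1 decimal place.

13174.0

Var(Ŷ_str) = Σₕ Nₕ²(1 − fₕ)sₕ²/nₕ.
B: 8291²·(1 − 1290/8291)·1883/1290 = 8.4728126 × 10^7.
E: 1614²·(1 − 234/1614)·9332/234 = 8.8826283 × 10^7.
Sum = 1.7355441 × 10^8.
SE = √(1.7355441 × 10^8) = 13174.0.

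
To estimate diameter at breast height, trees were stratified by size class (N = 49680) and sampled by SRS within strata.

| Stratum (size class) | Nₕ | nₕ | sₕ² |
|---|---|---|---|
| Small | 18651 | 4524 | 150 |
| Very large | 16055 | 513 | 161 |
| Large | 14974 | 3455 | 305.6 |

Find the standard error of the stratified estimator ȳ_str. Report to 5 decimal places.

0.20359

Var(ȳ_str) = Σₕ Wₕ²(1 − fₕ)sₕ²/nₕ with Wₕ = Nₕ/N, N = 49680.
Small: Wₕ = 0.37542271; term = 0.37542271²·(1 − 0.24256072)·150/4524 = 0.0035396275.
Very large: Wₕ = 0.32316828; term = 0.32316828²·(1 − 0.03195266)·161/513 = 0.031729451.
Large: Wₕ = 0.30140902; term = 0.30140902²·(1 − 0.23073327)·305.6/3455 = 0.0061815122.
Sum = 0.041450591.
SE = √(0.041450591) = 0.20359.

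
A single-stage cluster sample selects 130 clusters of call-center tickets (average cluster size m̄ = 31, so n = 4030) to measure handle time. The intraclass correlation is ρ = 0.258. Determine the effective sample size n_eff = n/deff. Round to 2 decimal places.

deff = 1 + (31 − 1)·0.258 = 1 + 7.74 = 8.74.
n_eff = 4030 / 8.74 = 461.10.

461.10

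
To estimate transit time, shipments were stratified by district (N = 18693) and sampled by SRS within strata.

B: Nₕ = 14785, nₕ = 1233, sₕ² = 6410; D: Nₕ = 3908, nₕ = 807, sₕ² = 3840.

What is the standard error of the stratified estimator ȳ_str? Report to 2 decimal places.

1.77

Var(ȳ_str) = Σₕ Wₕ²(1 − fₕ)sₕ²/nₕ with Wₕ = Nₕ/N, N = 18693.
B: Wₕ = 0.79093778; term = 0.79093778²·(1 − 0.08339533)·6410/1233 = 2.9809979.
D: Wₕ = 0.20906222; term = 0.20906222²·(1 − 0.20649949)·3840/807 = 0.16502738.
Sum = 3.1460253.
SE = √(3.1460253) = 1.77.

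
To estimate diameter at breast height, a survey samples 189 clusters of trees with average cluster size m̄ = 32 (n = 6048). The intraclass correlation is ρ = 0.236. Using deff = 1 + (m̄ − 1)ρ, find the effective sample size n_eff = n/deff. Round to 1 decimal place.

727.3

deff = 1 + (32 − 1)·0.236 = 1 + 7.316 = 8.316.
n_eff = 6048 / 8.316 = 727.3.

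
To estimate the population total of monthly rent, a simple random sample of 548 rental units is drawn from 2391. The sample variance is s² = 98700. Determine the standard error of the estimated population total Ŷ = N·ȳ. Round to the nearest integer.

28172

Var(Ŷ) = N²·Var(ȳ) = N²·(1 − n/N)·s²/n.
f = 548/2391 = 0.22919281; Var(ȳ) = 0.77080719·98700/548 = 138.82969.
Var(Ŷ) = 2391² · 138.82969 = 7.9367282 × 10^8.
SE(Ŷ) = √(7.9367282 × 10^8) = 28172.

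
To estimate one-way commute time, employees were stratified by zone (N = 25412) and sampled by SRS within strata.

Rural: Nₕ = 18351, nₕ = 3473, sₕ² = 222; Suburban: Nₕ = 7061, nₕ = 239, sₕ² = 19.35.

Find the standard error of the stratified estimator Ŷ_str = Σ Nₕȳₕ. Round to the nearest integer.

Var(Ŷ_str) = Σₕ Nₕ²(1 − fₕ)sₕ²/nₕ.
Rural: 18351²·(1 − 3473/18351)·222/3473 = 1.7452292 × 10^7.
Suburban: 7061²·(1 − 239/7061)·19.35/239 = 3.8999676 × 10^6.
Sum = 2.135226 × 10^7.
SE = √(2.135226 × 10^7) = 4621.

4621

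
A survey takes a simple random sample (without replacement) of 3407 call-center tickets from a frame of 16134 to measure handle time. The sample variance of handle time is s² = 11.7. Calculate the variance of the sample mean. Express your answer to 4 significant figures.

0.002709

Under SRS without replacement, Var(ȳ) = (1 − f)·s²/n with f = n/N = 3407/16134 = 0.21116896.
Var(ȳ) = (1 − 0.21116896)·11.7/3407 = 0.78883104·0.0034341063 = 0.0027089296.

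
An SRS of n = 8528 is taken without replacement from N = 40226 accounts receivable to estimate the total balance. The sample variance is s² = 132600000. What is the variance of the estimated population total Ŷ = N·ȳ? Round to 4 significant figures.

Var(Ŷ) = N²·Var(ȳ) = N²·(1 − n/N)·s²/n.
f = 8528/40226 = 0.21200219; Var(ȳ) = 0.78799781·132600000/8528 = 12252.405.
Var(Ŷ) = 40226² · 12252.405 = 1.9825997 × 10^13.

1.983 × 10^13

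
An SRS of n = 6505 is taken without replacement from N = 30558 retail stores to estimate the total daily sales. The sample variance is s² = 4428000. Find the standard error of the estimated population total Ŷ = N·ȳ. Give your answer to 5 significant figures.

707340

Var(Ŷ) = N²·Var(ȳ) = N²·(1 − n/N)·s²/n.
f = 6505/30558 = 0.21287388; Var(ȳ) = 0.78712612·4428000/6505 = 535.80238.
Var(Ŷ) = 30558² · 535.80238 = 5.0032764 × 10^11.
SE(Ŷ) = √(5.0032764 × 10^11) = 707340.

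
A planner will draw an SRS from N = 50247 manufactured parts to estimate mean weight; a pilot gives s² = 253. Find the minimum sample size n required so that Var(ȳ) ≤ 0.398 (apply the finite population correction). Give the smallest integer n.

Without fpc, n₀ = s²/D = 253/0.398 = 635.6784.
With fpc, (1 − n/N)·s²/n ≤ D requires n ≥ n₀/(1 + n₀/N) = 635.6784/(1 + 635.6784/50247) = 627.7369.
Rounding up, n = 628.

628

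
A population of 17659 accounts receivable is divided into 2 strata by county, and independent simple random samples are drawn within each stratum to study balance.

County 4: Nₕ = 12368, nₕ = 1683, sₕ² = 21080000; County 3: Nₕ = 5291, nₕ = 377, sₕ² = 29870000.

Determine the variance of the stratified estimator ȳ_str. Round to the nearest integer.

Var(ȳ_str) = Σₕ Wₕ²(1 − fₕ)sₕ²/nₕ with Wₕ = Nₕ/N, N = 17659.
County 4: Wₕ = 0.70037941; term = 0.70037941²·(1 − 0.13607697)·21080000/1683 = 5307.9678.
County 3: Wₕ = 0.29962059; term = 0.29962059²·(1 − 0.07125307)·29870000/377 = 6605.9392.
Sum = 11913.907.

11914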